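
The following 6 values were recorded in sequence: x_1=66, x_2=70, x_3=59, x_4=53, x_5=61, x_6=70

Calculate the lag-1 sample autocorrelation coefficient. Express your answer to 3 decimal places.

0.178

Mean x̄ = (66 + 70 + 59 + 53 + 61 + 70)/6 = 63.1667
Deviations from mean: 2.8333, 6.8333, -4.1667, -10.1667, -2.1667, 6.8333
Σ(x_t−x̄)(x_{t+1}−x̄) = (19.3611) + (-28.4722) + (42.3611) + (22.0278) + (-14.8056) = 40.4722
Denominator Σ(x_t−x̄)² = 226.8333
r_1 = 40.4722 / 226.8333 = 0.178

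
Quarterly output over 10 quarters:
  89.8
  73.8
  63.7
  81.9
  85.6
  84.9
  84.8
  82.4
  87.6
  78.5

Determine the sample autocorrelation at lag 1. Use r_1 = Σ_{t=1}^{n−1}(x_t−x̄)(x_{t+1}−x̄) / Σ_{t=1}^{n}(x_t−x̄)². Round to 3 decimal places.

Mean x̄ = (89.8 + 73.8 + 63.7 + 81.9 + 85.6 + 84.9 + 84.8 + 82.4 + 87.6 + 78.5)/10 = 81.3000
Numerator Σ_{t=1}^{9}(x_t−x̄)(x_{t+1}−x̄) = 81.4900
Denominator Σ(x_t−x̄)² = 531.0600
r_1 = 81.4900 / 531.0600 = 0.153

0.153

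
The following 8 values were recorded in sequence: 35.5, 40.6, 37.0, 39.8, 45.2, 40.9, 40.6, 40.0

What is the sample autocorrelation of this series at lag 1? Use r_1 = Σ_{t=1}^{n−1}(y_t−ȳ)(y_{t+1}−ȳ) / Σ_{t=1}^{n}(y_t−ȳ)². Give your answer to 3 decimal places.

Mean ȳ = (35.5 + 40.6 + 37.0 + 39.8 + 45.2 + 40.9 + 40.6 + 40.0)/8 = 39.9500
Deviations from mean: -4.4500, 0.6500, -2.9500, -0.1500, 5.2500, 0.9500, 0.6500, 0.0500
Σ(y_t−ȳ)(y_{t+1}−ȳ) = (-2.8925) + (-1.9175) + (0.4425) + (-0.7875) + (4.9875) + (0.6175) + (0.0325) = 0.4825
Denominator Σ(y_t−ȳ)² = 57.8400
r_1 = 0.4825 / 57.8400 = 0.008

0.008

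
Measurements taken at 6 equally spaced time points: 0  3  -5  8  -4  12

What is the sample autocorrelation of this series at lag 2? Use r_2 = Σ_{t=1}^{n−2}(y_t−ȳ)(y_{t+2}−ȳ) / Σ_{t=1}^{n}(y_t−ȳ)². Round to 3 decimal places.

Mean ȳ = (0 + 3 − 5 + 8 − 4 + 12)/6 = 2.3333
Deviations from mean: -2.3333, 0.6667, -7.3333, 5.6667, -6.3333, 9.6667
Σ(y_t−ȳ)(y_{t+2}−ȳ) = (17.1111) + (3.7778) + (46.4444) + (54.7778) = 122.1111
Denominator Σ(y_t−ȳ)² = 225.3333
r_2 = 122.1111 / 225.3333 = 0.542

0.542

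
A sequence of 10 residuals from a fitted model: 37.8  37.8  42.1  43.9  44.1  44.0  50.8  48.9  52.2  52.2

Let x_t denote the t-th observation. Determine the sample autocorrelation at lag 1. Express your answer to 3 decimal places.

Mean x̄ = (37.8 + 37.8 + 42.1 + 43.9 + 44.1 + 44.0 + 50.8 + 48.9 + 52.2 + 52.2)/10 = 45.3800
Numerator Σ_{t=1}^{9}(x_t−x̄)(x_{t+1}−x̄) = 172.9516
Denominator Σ(x_t−x̄)² = 266.1960
r_1 = 172.9516 / 266.1960 = 0.650

0.650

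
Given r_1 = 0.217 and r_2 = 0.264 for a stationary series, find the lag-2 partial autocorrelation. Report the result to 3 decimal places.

φ_{22} = (r_2 − r_1²) / (1 − r_1²)
r_1² = (0.217)² = 0.047089
Numerator = 0.264 − 0.0471 = 0.2169; denominator = 1 − 0.0471 = 0.9529
φ_{22} = 0.2169 / 0.9529 = 0.228

0.228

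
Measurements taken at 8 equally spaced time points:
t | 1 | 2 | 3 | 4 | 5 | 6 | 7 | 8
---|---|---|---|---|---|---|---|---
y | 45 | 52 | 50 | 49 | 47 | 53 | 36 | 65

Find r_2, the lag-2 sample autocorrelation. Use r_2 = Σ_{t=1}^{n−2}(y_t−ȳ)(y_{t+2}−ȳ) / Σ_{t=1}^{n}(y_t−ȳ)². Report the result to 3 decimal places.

Mean ȳ = (45 + 52 + 50 + 49 + 47 + 53 + 36 + 65)/8 = 49.6250
Σ(y_t−ȳ)(y_{t+2}−ȳ) = (-1.7344) + (-1.4844) + (-0.9844) + (-2.1094) + (35.7656) + (51.8906) = 81.3438
Denominator Σ(y_t−ȳ)² = 467.8750
r_2 = 81.3438 / 467.8750 = 0.174

0.174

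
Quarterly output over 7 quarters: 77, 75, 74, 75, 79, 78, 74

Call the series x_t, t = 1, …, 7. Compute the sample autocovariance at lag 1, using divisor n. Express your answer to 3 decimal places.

Mean x̄ = (77 + 75 + 74 + 75 + 79 + 78 + 74)/7 = 76.0000
Deviations: 1.0000, -1.0000, -2.0000, -1.0000, 3.0000, 2.0000, -2.0000
Σ_{t=1}^{6}(x_t−x̄)(x_{t+1}−x̄) = 2.0000
γ_1 = 2.0000 / 7 = 0.286

0.286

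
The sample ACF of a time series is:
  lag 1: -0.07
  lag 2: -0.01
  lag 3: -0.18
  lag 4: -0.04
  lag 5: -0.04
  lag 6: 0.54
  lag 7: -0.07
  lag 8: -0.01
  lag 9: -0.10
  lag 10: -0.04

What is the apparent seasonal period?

The largest autocorrelation is r_6 = 0.54; the remaining lags stay at or below -0.01.
The dominant spike at lag 6 indicates a seasonal period of 6.

6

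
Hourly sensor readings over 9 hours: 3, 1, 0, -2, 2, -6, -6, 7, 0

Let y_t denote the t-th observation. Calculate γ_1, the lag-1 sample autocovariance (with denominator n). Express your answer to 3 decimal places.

Mean ȳ = (3 + 1 + 0 − 2 + 2 − 6 − 6 + 7 + 0)/9 = -0.1111
Σ_{t=1}^{8}(y_t−ȳ)(y_{t+1}−ȳ) = -19.4568
γ_1 = -19.4568 / 9 = -2.162

-2.162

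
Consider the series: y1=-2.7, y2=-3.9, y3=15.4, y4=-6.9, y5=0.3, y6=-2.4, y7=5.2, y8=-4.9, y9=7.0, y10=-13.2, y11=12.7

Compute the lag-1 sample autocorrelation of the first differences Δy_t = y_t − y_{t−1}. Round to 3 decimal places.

First differences Δy: -1.2, 19.3, -22.3, 7.2, -2.7, 7.6, -10.1, 11.9, -20.2, 25.9
Mean of differences = 1.5400
Numerator Σ(Δy_t−Δȳ)(Δy_{t+1}−Δȳ) = -1602.6296
Denominator Σ(Δy_t−Δȳ)² = 2286.8640
r_1(Δy) = -1602.6296 / 2286.8640 = -0.701

-0.701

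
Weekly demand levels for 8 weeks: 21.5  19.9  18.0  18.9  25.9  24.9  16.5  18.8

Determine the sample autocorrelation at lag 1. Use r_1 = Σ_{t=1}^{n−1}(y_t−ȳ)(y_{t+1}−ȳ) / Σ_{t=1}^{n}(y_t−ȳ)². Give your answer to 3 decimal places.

Mean ȳ = (21.5 + 19.9 + 18.0 + 18.9 + 25.9 + 24.9 + 16.5 + 18.8)/8 = 20.5500
Deviations from mean: 0.9500, -0.6500, -2.5500, -1.6500, 5.3500, 4.3500, -4.0500, -1.7500
Numerator Σ_{t=1}^{7}(y_t−ȳ)(y_{t+1}−ȳ) = 9.1625
Denominator Σ(y_t−ȳ)² = 77.5600
r_1 = 9.1625 / 77.5600 = 0.118

0.118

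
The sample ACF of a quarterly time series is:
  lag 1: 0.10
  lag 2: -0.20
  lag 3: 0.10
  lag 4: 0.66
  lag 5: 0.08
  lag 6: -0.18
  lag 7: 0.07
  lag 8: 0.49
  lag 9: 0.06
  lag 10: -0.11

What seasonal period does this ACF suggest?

The largest autocorrelation is r_4 = 0.66, with a weaker echo at lag 8 (0.49); the remaining lags stay at or below 0.10.
The dominant spike at lag 4 indicates a seasonal period of 4.

4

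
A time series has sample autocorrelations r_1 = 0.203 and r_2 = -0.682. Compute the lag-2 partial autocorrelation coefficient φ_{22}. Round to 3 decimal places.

-0.754

φ_{22} = (r_2 − r_1²) / (1 − r_1²)
r_1² = (0.203)² = 0.041209
Numerator = -0.682 − 0.0412 = -0.7232; denominator = 1 − 0.0412 = 0.9588
φ_{22} = -0.7232 / 0.9588 = -0.754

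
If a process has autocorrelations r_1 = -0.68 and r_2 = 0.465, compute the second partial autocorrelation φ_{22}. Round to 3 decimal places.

0.005

φ_{22} = (r_2 − r_1²) / (1 − r_1²)
r_1² = (-0.68)² = 0.4624
Numerator = 0.465 − 0.4624 = 0.0026; denominator = 1 − 0.4624 = 0.5376
φ_{22} = 0.0026 / 0.5376 = 0.005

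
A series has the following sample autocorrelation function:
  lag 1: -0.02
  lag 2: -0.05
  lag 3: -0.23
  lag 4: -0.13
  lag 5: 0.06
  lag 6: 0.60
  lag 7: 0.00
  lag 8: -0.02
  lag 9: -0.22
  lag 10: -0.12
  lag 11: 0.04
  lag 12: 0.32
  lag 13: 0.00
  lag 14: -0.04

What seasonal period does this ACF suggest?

6

The largest autocorrelation is r_6 = 0.60, with a weaker echo at lag 12 (0.32); the remaining lags stay at or below 0.06.
The dominant spike at lag 6 indicates a seasonal period of 6.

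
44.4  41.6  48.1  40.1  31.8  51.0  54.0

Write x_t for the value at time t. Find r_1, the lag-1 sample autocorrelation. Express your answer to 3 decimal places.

Mean x̄ = (44.4 + 41.6 + 48.1 + 40.1 + 31.8 + 51.0 + 54.0)/7 = 44.4286
Deviations from mean: -0.0286, -2.8286, 3.6714, -4.3286, -12.6286, 6.5714, 9.5714
Σ(x_t−x̄)(x_{t+1}−x̄) = (0.0808) + (-10.3849) + (-15.8920) + (54.6637) + (-82.9878) + (62.8980) = 8.3778
Denominator Σ(x_t−x̄)² = 334.4943
r_1 = 8.3778 / 334.4943 = 0.025

0.025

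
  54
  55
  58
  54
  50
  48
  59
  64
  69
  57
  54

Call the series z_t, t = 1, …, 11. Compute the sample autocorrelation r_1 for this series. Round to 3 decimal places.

Mean z̄ = (54 + 55 + 58 + 54 + 50 + 48 + 59 + 64 + 69 + 57 + 54)/11 = 56.5455
Numerator Σ_{t=1}^{10}(z_t−z̄)(z_{t+1}−z̄) = 165.2479
Denominator Σ(z_t−z̄)² = 356.7273
r_1 = 165.2479 / 356.7273 = 0.463

0.463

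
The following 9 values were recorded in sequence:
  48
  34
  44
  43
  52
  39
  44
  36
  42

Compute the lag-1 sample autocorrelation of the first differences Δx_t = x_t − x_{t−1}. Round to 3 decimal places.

First differences Δx: -14, 10, -1, 9, -13, 5, -8, 6
Mean of differences = -0.7500
Numerator Σ(Δx_t−Δx̄)(Δx_{t+1}−Δx̄) = -428.0625
Denominator Σ(Δx_t−Δx̄)² = 667.5000
r_1(Δx) = -428.0625 / 667.5000 = -0.641

-0.641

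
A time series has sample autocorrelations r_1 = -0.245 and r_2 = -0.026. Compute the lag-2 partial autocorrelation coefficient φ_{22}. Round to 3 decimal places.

-0.092

φ_{22} = (r_2 − r_1²) / (1 − r_1²)
r_1² = (-0.245)² = 0.060025
Numerator = -0.026 − 0.0600 = -0.0860; denominator = 1 − 0.0600 = 0.9400
φ_{22} = -0.0860 / 0.9400 = -0.092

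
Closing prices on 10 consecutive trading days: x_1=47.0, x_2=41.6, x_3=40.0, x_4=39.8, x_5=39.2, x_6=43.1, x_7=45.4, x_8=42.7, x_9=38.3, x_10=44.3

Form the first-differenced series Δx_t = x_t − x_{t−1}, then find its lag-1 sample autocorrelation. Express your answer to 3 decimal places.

First differences Δx: -5.4, -1.6, -0.2, -0.6, 3.9, 2.3, -2.7, -4.4, 6.0
Mean of differences = -0.3000
Numerator Σ(Δx_t−Δx̄)(Δx_{t+1}−Δx̄) = -6.1000
Denominator Σ(Δx_t−Δx̄)² = 114.4600
r_1(Δx) = -6.1000 / 114.4600 = -0.053

-0.053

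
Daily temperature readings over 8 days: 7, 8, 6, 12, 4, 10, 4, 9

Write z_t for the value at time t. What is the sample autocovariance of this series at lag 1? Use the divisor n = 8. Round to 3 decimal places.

Mean z̄ = (7 + 8 + 6 + 12 + 4 + 10 + 4 + 9)/8 = 7.5000
Σ_{t=1}^{7}(z_t−z̄)(z_{t+1}−z̄) = -46.2500
γ_1 = -46.2500 / 8 = -5.781

-5.781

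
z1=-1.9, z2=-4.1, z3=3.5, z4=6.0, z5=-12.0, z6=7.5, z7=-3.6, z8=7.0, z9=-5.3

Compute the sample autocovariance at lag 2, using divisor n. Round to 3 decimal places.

9.641

Mean z̄ = (-1.9 − 4.1 + 3.5 + 6.0 − 12.0 + 7.5 − 3.6 + 7.0 − 5.3)/9 = -0.3222
Σ_{t=1}^{7}(z_t−z̄)(z_{t+2}−z̄) = 86.7735
γ_2 = 86.7735 / 9 = 9.641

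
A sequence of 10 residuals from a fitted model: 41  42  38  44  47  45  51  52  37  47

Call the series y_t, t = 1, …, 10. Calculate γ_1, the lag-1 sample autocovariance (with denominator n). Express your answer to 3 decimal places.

Mean ȳ = (41 + 42 + 38 + 44 + 47 + 45 + 51 + 52 + 37 + 47)/10 = 44.4000
Σ_{t=1}^{9}(y_t−ȳ)(y_{t+1}−ȳ) = 5.2400
γ_1 = 5.2400 / 10 = 0.524

0.524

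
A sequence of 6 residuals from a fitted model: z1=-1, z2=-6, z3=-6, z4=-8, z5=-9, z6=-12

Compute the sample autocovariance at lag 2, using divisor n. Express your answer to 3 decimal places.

Mean z̄ = (-1 − 6 − 6 − 8 − 9 − 12)/6 = -7.0000
Deviations: 6.0000, 1.0000, 1.0000, -1.0000, -2.0000, -5.0000
Σ_{t=1}^{4}(z_t−z̄)(z_{t+2}−z̄) = 8.0000
γ_2 = 8.0000 / 6 = 1.333

1.333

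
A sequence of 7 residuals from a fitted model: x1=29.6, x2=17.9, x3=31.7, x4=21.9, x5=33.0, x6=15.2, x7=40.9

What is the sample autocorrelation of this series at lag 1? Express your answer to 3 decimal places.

Mean x̄ = (29.6 + 17.9 + 31.7 + 21.9 + 33.0 + 15.2 + 40.9)/7 = 27.1714
Deviations from mean: 2.4286, -9.2714, 4.5286, -5.2714, 5.8286, -11.9714, 13.7286
Σ(x_t−x̄)(x_{t+1}−x̄) = (-22.5163) + (-41.9863) + (-23.8720) + (-30.7249) + (-69.7763) + (-164.3506) = -353.2265
Denominator Σ(x_t−x̄)² = 505.9143
r_1 = -353.2265 / 505.9143 = -0.698

-0.698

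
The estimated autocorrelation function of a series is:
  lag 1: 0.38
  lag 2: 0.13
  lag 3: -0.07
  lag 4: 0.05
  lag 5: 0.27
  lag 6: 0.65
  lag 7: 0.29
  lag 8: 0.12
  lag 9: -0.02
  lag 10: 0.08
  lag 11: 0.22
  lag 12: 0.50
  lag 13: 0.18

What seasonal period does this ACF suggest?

The largest autocorrelation is r_6 = 0.65, with a weaker echo at lag 12 (0.50); the remaining lags stay at or below 0.38. The elevated value at lag 1 (0.38), dropping to 0.13 at lag 2, reflects decaying short-term dependence rather than seasonality.
The dominant spike at lag 6 indicates a seasonal period of 6.

6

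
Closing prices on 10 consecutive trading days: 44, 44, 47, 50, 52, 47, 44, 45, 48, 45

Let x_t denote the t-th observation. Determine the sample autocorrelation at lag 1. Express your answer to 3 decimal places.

Mean x̄ = (44 + 44 + 47 + 50 + 52 + 47 + 44 + 45 + 48 + 45)/10 = 46.6000
Numerator Σ_{t=1}^{9}(x_t−x̄)(x_{t+1}−x̄) = 26.2400
Denominator Σ(x_t−x̄)² = 68.4000
r_1 = 26.2400 / 68.4000 = 0.384

0.384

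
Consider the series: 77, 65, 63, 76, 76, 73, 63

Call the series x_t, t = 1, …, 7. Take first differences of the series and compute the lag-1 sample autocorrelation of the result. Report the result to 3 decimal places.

First differences Δx: -12, -2, 13, 0, -3, -10
Mean of differences = -2.3333
Numerator Σ(Δx_t−Δx̄)(Δx_{t+1}−Δx̄) = 41.2222
Denominator Σ(Δx_t−Δx̄)² = 393.3333
r_1(Δx) = 41.2222 / 393.3333 = 0.105

0.105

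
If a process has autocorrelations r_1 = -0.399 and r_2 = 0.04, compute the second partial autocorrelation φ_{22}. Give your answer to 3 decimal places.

φ_{22} = (r_2 − r_1²) / (1 − r_1²)
r_1² = (-0.399)² = 0.159201
Numerator = 0.04 − 0.1592 = -0.1192; denominator = 1 − 0.1592 = 0.8408
φ_{22} = -0.1192 / 0.8408 = -0.142

-0.142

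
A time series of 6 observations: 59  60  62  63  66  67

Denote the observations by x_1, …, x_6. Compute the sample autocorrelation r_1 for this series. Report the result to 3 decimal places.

Mean x̄ = (59 + 60 + 62 + 63 + 66 + 67)/6 = 62.8333
Deviations from mean: -3.8333, -2.8333, -0.8333, 0.1667, 3.1667, 4.1667
Numerator Σ_{t=1}^{5}(x_t−x̄)(x_{t+1}−x̄) = 26.8056
Denominator Σ(x_t−x̄)² = 50.8333
r_1 = 26.8056 / 50.8333 = 0.527

0.527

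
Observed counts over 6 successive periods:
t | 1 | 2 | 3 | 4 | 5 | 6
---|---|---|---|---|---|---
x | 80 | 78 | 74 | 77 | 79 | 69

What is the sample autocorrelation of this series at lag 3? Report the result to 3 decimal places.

0.289

Mean x̄ = (80 + 78 + 74 + 77 + 79 + 69)/6 = 76.1667
Numerator Σ_{t=1}^{3}(x_t−x̄)(x_{t+3}−x̄) = 23.9167
Denominator Σ(x_t−x̄)² = 82.8333
r_3 = 23.9167 / 82.8333 = 0.289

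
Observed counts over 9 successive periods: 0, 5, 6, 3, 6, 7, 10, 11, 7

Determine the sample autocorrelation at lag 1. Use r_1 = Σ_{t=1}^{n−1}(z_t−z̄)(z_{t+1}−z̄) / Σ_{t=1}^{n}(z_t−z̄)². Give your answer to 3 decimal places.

0.386

Mean z̄ = (0 + 5 + 6 + 3 + 6 + 7 + 10 + 11 + 7)/9 = 6.1111
Numerator Σ_{t=1}^{8}(z_t−z̄)(z_{t+1}−z̄) = 34.3210
Denominator Σ(z_t−z̄)² = 88.8889
r_1 = 34.3210 / 88.8889 = 0.386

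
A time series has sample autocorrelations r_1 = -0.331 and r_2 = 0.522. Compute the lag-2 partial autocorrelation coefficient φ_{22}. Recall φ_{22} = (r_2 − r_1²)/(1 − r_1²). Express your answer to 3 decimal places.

φ_{22} = (r_2 − r_1²) / (1 − r_1²)
r_1² = (-0.331)² = 0.109561
Numerator = 0.522 − 0.1096 = 0.4124; denominator = 1 − 0.1096 = 0.8904
φ_{22} = 0.4124 / 0.8904 = 0.463

0.463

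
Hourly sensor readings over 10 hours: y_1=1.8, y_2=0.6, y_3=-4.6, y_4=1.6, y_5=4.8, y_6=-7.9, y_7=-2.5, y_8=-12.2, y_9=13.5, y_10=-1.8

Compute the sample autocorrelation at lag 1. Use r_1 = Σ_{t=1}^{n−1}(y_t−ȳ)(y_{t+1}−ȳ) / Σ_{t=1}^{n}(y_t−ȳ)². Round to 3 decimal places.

Mean ȳ = (1.8 + 0.6 − 4.6 + 1.6 + 4.8 − 7.9 − 2.5 − 12.2 + 13.5 − 1.8)/10 = -0.6700
Numerator Σ_{t=1}^{9}(y_t−ȳ)(y_{t+1}−ȳ) = -182.9679
Denominator Σ(y_t−ȳ)² = 448.8610
r_1 = -182.9679 / 448.8610 = -0.408

-0.408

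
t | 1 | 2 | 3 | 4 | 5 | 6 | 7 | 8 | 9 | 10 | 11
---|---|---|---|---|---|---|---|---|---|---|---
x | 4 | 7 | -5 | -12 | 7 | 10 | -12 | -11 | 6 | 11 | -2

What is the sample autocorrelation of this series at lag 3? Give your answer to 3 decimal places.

-0.034

Mean x̄ = (4 + 7 − 5 − 12 + 7 + 10 − 12 − 11 + 6 + 11 − 2)/11 = 0.2727
Numerator Σ_{t=1}^{8}(x_t−x̄)(x_{t+3}−x̄) = -27.3140
Denominator Σ(x_t−x̄)² = 808.1818
r_3 = -27.3140 / 808.1818 = -0.034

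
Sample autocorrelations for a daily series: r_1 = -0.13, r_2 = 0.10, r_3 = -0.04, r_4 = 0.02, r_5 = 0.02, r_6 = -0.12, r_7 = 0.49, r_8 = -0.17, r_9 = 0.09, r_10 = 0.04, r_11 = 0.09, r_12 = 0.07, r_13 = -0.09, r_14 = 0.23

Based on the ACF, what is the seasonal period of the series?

7

The largest autocorrelation is r_7 = 0.49, with a weaker echo at lag 14 (0.23); the remaining lags stay at or below 0.10.
The dominant spike at lag 7 indicates a seasonal period of 7.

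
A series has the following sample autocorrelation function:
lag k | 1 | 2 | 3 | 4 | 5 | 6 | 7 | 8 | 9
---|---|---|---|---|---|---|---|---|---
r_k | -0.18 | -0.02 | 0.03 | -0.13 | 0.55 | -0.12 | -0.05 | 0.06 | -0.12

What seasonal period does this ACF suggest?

The largest autocorrelation is r_5 = 0.55; the remaining lags stay at or below 0.06.
The dominant spike at lag 5 indicates a seasonal period of 5.

5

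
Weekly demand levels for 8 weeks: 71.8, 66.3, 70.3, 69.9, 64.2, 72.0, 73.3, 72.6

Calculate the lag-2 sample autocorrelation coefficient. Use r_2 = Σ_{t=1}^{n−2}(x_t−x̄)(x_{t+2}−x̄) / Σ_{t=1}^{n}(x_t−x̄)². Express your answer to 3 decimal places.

-0.205

Mean x̄ = (71.8 + 66.3 + 70.3 + 69.9 + 64.2 + 72.0 + 73.3 + 72.6)/8 = 70.0500
Deviations from mean: 1.7500, -3.7500, 0.2500, -0.1500, -5.8500, 1.9500, 3.2500, 2.5500
Numerator Σ_{t=1}^{6}(x_t−x̄)(x_{t+2}−x̄) = -14.7950
Denominator Σ(x_t−x̄)² = 72.3000
r_2 = -14.7950 / 72.3000 = -0.205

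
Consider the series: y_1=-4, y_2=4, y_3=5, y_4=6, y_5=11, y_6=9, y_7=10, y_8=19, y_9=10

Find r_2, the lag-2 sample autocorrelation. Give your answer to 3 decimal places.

Mean ȳ = (-4 + 4 + 5 + 6 + 11 + 9 + 10 + 19 + 10)/9 = 7.7778
Σ(y_t−ȳ)(y_{t+2}−ȳ) = (32.7160) + (6.7160) + (-8.9506) + (-2.1728) + (7.1605) + (13.7160) + (4.9383) = 54.1235
Denominator Σ(y_t−ȳ)² = 311.5556
r_2 = 54.1235 / 311.5556 = 0.174

0.174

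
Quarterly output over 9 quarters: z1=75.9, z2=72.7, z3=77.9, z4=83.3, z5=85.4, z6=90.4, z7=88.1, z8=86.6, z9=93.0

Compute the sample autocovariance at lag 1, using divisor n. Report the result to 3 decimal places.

Mean z̄ = (75.9 + 72.7 + 77.9 + 83.3 + 85.4 + 90.4 + 88.1 + 86.6 + 93.0)/9 = 83.7000
Σ_{t=1}^{8}(z_t−z̄)(z_{t+1}−z̄) = 231.8400
γ_1 = 231.8400 / 9 = 25.760

25.760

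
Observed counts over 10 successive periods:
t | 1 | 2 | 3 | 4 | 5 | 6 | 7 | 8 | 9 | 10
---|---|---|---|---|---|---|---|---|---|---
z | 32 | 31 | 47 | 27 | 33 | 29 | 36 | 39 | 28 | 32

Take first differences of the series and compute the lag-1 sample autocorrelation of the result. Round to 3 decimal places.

-0.624

First differences Δz: -1, 16, -20, 6, -4, 7, 3, -11, 4
Mean of differences = 0.0000
Numerator Σ(Δz_t−Δz̄)(Δz_{t+1}−Δz̄) = -564.0000
Denominator Σ(Δz_t−Δz̄)² = 904.0000
r_1(Δz) = -564.0000 / 904.0000 = -0.624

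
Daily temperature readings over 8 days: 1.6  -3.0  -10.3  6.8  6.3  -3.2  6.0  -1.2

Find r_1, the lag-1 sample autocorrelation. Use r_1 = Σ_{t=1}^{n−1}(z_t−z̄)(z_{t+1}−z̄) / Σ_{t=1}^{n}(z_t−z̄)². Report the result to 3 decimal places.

Mean z̄ = (1.6 − 3.0 − 10.3 + 6.8 + 6.3 − 3.2 + 6.0 − 1.2)/8 = 0.3750
Deviations from mean: 1.2250, -3.3750, -10.6750, 6.4250, 5.9250, -3.5750, 5.6250, -1.5750
Numerator Σ_{t=1}^{7}(z_t−z̄)(z_{t+1}−z̄) = -48.7756
Denominator Σ(z_t−z̄)² = 250.1350
r_1 = -48.7756 / 250.1350 = -0.195

-0.195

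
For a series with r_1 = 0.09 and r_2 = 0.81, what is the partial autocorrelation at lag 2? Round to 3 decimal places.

0.808

φ_{22} = (r_2 − r_1²) / (1 − r_1²)
r_1² = (0.09)² = 0.0081
Numerator = 0.81 − 0.0081 = 0.8019; denominator = 1 − 0.0081 = 0.9919
φ_{22} = 0.8019 / 0.9919 = 0.808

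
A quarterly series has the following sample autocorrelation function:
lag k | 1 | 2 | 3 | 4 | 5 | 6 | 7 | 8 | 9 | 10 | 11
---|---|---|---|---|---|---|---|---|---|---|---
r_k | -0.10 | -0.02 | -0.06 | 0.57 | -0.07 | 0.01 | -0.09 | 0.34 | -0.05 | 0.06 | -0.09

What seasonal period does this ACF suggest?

4

The largest autocorrelation is r_4 = 0.57, with a weaker echo at lag 8 (0.34); the remaining lags stay at or below 0.06.
The dominant spike at lag 4 indicates a seasonal period of 4.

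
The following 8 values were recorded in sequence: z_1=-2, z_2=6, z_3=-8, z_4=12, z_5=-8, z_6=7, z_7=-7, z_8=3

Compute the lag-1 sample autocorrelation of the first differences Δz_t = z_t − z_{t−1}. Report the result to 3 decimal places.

-0.909

First differences Δz: 8, -14, 20, -20, 15, -14, 10
Mean of differences = 0.7143
Numerator Σ(Δz_t−Δz̄)(Δz_{t+1}−Δz̄) = -1433.2245
Denominator Σ(Δz_t−Δz̄)² = 1577.4286
r_1(Δz) = -1433.2245 / 1577.4286 = -0.909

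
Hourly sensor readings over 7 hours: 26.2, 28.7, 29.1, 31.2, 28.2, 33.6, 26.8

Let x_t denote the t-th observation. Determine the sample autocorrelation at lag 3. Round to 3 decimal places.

-0.269

Mean x̄ = (26.2 + 28.7 + 29.1 + 31.2 + 28.2 + 33.6 + 26.8)/7 = 29.1143
Deviations from mean: -2.9143, -0.4143, -0.0143, 2.0857, -0.9143, 4.4857, -2.3143
Σ(x_t−x̄)(x_{t+3}−x̄) = (-6.0784) + (0.3788) + (-0.0641) + (-4.8269) = -10.5906
Denominator Σ(x_t−x̄)² = 39.3286
r_3 = -10.5906 / 39.3286 = -0.269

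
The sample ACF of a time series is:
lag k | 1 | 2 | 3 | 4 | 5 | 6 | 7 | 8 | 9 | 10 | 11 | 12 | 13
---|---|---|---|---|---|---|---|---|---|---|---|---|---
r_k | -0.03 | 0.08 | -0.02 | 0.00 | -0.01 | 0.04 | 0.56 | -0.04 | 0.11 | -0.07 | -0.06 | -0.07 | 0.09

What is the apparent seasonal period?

The largest autocorrelation is r_7 = 0.56; the remaining lags stay at or below 0.11.
The dominant spike at lag 7 indicates a seasonal period of 7.

7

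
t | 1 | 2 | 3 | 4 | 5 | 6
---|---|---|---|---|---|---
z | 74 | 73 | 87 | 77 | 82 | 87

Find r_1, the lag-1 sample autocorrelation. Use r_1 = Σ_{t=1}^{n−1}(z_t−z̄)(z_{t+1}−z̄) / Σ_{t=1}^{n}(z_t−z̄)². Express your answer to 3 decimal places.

-0.102

Mean z̄ = (74 + 73 + 87 + 77 + 82 + 87)/6 = 80.0000
Σ(z_t−z̄)(z_{t+1}−z̄) = (42.0000) + (-49.0000) + (-21.0000) + (-6.0000) + (14.0000) = -20.0000
Denominator Σ(z_t−z̄)² = 196.0000
r_1 = -20.0000 / 196.0000 = -0.102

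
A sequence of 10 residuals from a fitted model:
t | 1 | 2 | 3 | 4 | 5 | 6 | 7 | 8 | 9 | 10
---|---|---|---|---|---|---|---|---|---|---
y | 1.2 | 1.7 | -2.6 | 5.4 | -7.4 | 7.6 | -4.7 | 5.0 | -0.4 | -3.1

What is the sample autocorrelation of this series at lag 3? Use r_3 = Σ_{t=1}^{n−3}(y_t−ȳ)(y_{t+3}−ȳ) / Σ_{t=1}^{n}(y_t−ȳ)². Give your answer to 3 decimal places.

-0.369

Mean ȳ = (1.2 + 1.7 − 2.6 + 5.4 − 7.4 + 7.6 − 4.7 + 5.0 − 0.4 − 3.1)/10 = 0.2700
Σ(y_t−ȳ)(y_{t+3}−ȳ) = (4.7709) + (-10.9681) + (-21.0371) + (-25.4961) + (-36.2791) + (-4.9111) + (16.7489) = -77.1717
Denominator Σ(y_t−ȳ)² = 208.9010
r_3 = -77.1717 / 208.9010 = -0.369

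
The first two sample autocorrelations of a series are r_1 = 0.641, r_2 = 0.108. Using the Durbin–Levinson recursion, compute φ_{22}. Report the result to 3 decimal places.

-0.514

φ_{22} = (r_2 − r_1²) / (1 − r_1²)
r_1² = (0.641)² = 0.410881
Numerator = 0.108 − 0.4109 = -0.3029; denominator = 1 − 0.4109 = 0.5891
φ_{22} = -0.3029 / 0.5891 = -0.514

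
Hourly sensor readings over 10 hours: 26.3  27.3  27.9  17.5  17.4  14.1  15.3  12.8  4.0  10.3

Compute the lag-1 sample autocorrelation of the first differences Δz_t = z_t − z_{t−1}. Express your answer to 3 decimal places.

First differences Δz: 1.0, 0.6, -10.4, -0.1, -3.3, 1.2, -2.5, -8.8, 6.3
Mean of differences = -1.7778
Numerator Σ(Δz_t−Δz̄)(Δz_{t+1}−Δz̄) = -89.2527
Denominator Σ(Δz_t−Δz̄)² = 216.7956
r_1(Δz) = -89.2527 / 216.7956 = -0.412

-0.412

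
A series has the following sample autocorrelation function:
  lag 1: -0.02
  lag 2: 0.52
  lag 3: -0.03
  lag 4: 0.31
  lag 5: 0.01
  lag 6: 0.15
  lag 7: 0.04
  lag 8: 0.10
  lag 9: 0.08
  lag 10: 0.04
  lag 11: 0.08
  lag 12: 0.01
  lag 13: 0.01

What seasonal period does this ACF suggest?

2

The largest autocorrelation is r_2 = 0.52, with weaker echoes at lags 4 (0.31) and 6 (0.15); the remaining lags stay at or below 0.10.
The dominant spike at lag 2 indicates a seasonal period of 2.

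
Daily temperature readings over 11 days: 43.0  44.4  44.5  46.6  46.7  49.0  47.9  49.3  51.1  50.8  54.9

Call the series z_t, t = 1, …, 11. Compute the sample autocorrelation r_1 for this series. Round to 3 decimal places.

Mean z̄ = (43.0 + 44.4 + 44.5 + 46.6 + 46.7 + 49.0 + 47.9 + 49.3 + 51.1 + 50.8 + 54.9)/11 = 48.0182
Numerator Σ_{t=1}^{10}(z_t−z̄)(z_{t+1}−z̄) = 67.8506
Denominator Σ(z_t−z̄)² = 121.6164
r_1 = 67.8506 / 121.6164 = 0.558

0.558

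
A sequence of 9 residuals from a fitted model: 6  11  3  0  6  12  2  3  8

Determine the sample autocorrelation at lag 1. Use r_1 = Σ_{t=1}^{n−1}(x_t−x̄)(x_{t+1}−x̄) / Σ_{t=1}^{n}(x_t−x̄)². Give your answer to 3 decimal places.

-0.125

Mean x̄ = (6 + 11 + 3 + 0 + 6 + 12 + 2 + 3 + 8)/9 = 5.6667
Numerator Σ_{t=1}^{8}(x_t−x̄)(x_{t+1}−x̄) = -16.7778
Denominator Σ(x_t−x̄)² = 134.0000
r_1 = -16.7778 / 134.0000 = -0.125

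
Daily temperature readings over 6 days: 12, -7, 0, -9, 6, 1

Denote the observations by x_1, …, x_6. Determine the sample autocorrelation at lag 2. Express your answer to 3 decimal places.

Mean x̄ = (12 − 7 + 0 − 9 + 6 + 1)/6 = 0.5000
Deviations from mean: 11.5000, -7.5000, -0.5000, -9.5000, 5.5000, 0.5000
Σ(x_t−x̄)(x_{t+2}−x̄) = (-5.7500) + (71.2500) + (-2.7500) + (-4.7500) = 58.0000
Denominator Σ(x_t−x̄)² = 309.5000
r_2 = 58.0000 / 309.5000 = 0.187

0.187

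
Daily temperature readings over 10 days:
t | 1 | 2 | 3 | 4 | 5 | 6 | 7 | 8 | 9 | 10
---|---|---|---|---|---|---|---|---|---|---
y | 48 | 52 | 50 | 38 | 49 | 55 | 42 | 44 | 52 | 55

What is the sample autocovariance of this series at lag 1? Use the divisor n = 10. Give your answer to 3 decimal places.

Mean ȳ = (48 + 52 + 50 + 38 + 49 + 55 + 42 + 44 + 52 + 55)/10 = 48.5000
Σ_{t=1}^{9}(y_t−ȳ)(y_{t+1}−ȳ) = -20.2500
γ_1 = -20.2500 / 10 = -2.025

-2.025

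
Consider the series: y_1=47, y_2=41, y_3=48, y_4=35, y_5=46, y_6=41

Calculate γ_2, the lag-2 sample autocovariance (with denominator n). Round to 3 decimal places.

Mean ȳ = (47 + 41 + 48 + 35 + 46 + 41)/6 = 43.0000
Deviations: 4.0000, -2.0000, 5.0000, -8.0000, 3.0000, -2.0000
Σ_{t=1}^{4}(y_t−ȳ)(y_{t+2}−ȳ) = 67.0000
γ_2 = 67.0000 / 6 = 11.167

11.167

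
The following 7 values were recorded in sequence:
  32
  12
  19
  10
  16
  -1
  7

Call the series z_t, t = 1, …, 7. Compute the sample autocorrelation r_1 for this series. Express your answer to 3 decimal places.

Mean z̄ = (32 + 12 + 19 + 10 + 16 − 1 + 7)/7 = 13.5714
Deviations from mean: 18.4286, -1.5714, 5.4286, -3.5714, 2.4286, -14.5714, -6.5714
Numerator Σ_{t=1}^{6}(z_t−z̄)(z_{t+1}−z̄) = -5.1837
Denominator Σ(z_t−z̄)² = 645.7143
r_1 = -5.1837 / 645.7143 = -0.008

-0.008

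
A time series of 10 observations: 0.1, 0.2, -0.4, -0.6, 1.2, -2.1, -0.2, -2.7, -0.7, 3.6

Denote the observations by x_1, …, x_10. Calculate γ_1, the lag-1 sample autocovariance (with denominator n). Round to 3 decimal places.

Mean x̄ = (0.1 + 0.2 − 0.4 − 0.6 + 1.2 − 2.1 − 0.2 − 2.7 − 0.7 + 3.6)/10 = -0.1600
Σ_{t=1}^{9}(x_t−x̄)(x_{t+1}−x̄) = -3.6036
γ_1 = -3.6036 / 10 = -0.360

-0.360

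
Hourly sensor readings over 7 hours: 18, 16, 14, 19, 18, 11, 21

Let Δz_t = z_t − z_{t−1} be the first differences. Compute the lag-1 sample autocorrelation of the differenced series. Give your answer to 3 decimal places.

First differences Δz: -2, -2, 5, -1, -7, 10
Mean of differences = 0.5000
Numerator Σ(Δz_t−Δz̄)(Δz_{t+1}−Δz̄) = -71.7500
Denominator Σ(Δz_t−Δz̄)² = 181.5000
r_1(Δz) = -71.7500 / 181.5000 = -0.395

-0.395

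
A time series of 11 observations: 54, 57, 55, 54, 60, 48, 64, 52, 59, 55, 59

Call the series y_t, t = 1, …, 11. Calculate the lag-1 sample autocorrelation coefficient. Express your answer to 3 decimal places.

-0.821

Mean ȳ = (54 + 57 + 55 + 54 + 60 + 48 + 64 + 52 + 59 + 55 + 59)/11 = 56.0909
Numerator Σ_{t=1}^{10}(y_t−ȳ)(y_{t+1}−ȳ) = -155.0083
Denominator Σ(y_t−ȳ)² = 188.9091
r_1 = -155.0083 / 188.9091 = -0.821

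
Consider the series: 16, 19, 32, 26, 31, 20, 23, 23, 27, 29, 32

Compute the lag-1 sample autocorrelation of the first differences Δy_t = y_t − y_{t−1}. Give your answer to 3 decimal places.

-0.434

First differences Δy: 3, 13, -6, 5, -11, 3, 0, 4, 2, 3
Mean of differences = 1.6000
Numerator Σ(Δy_t−Δȳ)(Δy_{t+1}−Δȳ) = -161.5600
Denominator Σ(Δy_t−Δȳ)² = 372.4000
r_1(Δy) = -161.5600 / 372.4000 = -0.434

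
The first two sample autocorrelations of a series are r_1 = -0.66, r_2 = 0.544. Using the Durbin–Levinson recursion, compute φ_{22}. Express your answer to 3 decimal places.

φ_{22} = (r_2 − r_1²) / (1 − r_1²)
r_1² = (-0.66)² = 0.4356
Numerator = 0.544 − 0.4356 = 0.1084; denominator = 1 − 0.4356 = 0.5644
φ_{22} = 0.1084 / 0.5644 = 0.192

0.192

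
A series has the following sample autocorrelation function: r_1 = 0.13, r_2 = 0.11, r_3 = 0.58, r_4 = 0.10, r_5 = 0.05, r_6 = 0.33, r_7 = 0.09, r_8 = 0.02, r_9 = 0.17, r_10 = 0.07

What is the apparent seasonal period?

The largest autocorrelation is r_3 = 0.58, with weaker echoes at lags 6 (0.33) and 9 (0.17); the remaining lags stay at or below 0.13.
The dominant spike at lag 3 indicates a seasonal period of 3.

3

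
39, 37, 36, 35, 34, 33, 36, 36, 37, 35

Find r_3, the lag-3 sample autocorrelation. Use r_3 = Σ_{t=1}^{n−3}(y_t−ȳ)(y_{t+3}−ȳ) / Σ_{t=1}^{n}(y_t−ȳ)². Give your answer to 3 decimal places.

-0.364

Mean ȳ = (39 + 37 + 36 + 35 + 34 + 33 + 36 + 36 + 37 + 35)/10 = 35.8000
Σ(y_t−ȳ)(y_{t+3}−ȳ) = (-2.5600) + (-2.1600) + (-0.5600) + (-0.1600) + (-0.3600) + (-3.3600) + (-0.1600) = -9.3200
Denominator Σ(y_t−ȳ)² = 25.6000
r_3 = -9.3200 / 25.6000 = -0.364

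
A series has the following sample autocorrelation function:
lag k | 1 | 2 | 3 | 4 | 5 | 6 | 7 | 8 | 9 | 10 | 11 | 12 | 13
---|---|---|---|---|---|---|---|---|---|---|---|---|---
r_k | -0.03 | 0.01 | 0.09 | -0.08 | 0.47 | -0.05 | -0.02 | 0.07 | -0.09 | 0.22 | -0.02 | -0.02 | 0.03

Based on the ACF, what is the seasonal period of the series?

The largest autocorrelation is r_5 = 0.47, with a weaker echo at lag 10 (0.22); the remaining lags stay at or below 0.09.
The dominant spike at lag 5 indicates a seasonal period of 5.

5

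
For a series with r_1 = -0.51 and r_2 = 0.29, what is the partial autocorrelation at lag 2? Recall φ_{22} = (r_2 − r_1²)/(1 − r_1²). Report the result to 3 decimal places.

0.040

φ_{22} = (r_2 − r_1²) / (1 − r_1²)
r_1² = (-0.51)² = 0.2601
Numerator = 0.29 − 0.2601 = 0.0299; denominator = 1 − 0.2601 = 0.7399
φ_{22} = 0.0299 / 0.7399 = 0.040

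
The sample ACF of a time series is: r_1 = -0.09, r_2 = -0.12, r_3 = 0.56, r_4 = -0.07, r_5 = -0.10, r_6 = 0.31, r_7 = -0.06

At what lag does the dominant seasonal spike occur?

3

The largest autocorrelation is r_3 = 0.56, with a weaker echo at lag 6 (0.31); the remaining lags stay at or below -0.06.
The dominant spike at lag 3 indicates a seasonal period of 3.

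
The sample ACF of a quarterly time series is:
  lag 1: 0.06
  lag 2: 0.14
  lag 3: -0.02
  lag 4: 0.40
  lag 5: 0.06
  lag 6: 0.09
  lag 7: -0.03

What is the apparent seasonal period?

4

The largest autocorrelation is r_4 = 0.40; the remaining lags stay at or below 0.14.
The dominant spike at lag 4 indicates a seasonal period of 4.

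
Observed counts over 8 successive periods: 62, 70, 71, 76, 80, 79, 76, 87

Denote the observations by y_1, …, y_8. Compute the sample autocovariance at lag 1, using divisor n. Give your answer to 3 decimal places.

Mean ȳ = (62 + 70 + 71 + 76 + 80 + 79 + 76 + 87)/8 = 75.1250
Σ_{t=1}^{7}(y_t−ȳ)(y_{t+1}−ȳ) = 121.7344
γ_1 = 121.7344 / 8 = 15.217

15.217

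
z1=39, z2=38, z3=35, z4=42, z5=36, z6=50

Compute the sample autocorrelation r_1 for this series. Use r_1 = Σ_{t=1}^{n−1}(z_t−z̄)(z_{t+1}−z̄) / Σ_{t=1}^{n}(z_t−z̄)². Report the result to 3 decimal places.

-0.307

Mean z̄ = (39 + 38 + 35 + 42 + 36 + 50)/6 = 40.0000
Σ(z_t−z̄)(z_{t+1}−z̄) = (2.0000) + (10.0000) + (-10.0000) + (-8.0000) + (-40.0000) = -46.0000
Denominator Σ(z_t−z̄)² = 150.0000
r_1 = -46.0000 / 150.0000 = -0.307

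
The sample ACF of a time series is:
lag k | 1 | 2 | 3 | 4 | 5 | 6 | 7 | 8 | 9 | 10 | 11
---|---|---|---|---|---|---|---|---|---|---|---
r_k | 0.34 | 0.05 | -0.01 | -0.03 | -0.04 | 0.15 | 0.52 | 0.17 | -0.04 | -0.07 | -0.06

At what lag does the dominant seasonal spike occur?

7

The largest autocorrelation is r_7 = 0.52; the remaining lags stay at or below 0.34. The elevated value at lag 1 (0.34), dropping to 0.05 at lag 2, reflects decaying short-term dependence rather than seasonality.
The dominant spike at lag 7 indicates a seasonal period of 7.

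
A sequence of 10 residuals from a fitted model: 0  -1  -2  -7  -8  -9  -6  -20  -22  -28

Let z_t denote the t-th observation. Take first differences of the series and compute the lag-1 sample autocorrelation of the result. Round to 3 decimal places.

First differences Δz: -1, -1, -5, -1, -1, 3, -14, -2, -6
Mean of differences = -3.1111
Numerator Σ(Δz_t−Δz̄)(Δz_{t+1}−Δz̄) = -68.0123
Denominator Σ(Δz_t−Δz̄)² = 186.8889
r_1(Δz) = -68.0123 / 186.8889 = -0.364

-0.364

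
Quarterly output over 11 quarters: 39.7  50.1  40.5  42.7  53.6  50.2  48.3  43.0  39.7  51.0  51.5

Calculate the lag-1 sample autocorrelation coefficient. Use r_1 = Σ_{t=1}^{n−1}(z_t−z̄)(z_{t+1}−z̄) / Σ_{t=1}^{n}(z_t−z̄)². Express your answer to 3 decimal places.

Mean z̄ = (39.7 + 50.1 + 40.5 + 42.7 + 53.6 + 50.2 + 48.3 + 43.0 + 39.7 + 51.0 + 51.5)/11 = 46.3909
Numerator Σ_{t=1}^{10}(z_t−z̄)(z_{t+1}−z̄) = -7.8764
Denominator Σ(z_t−z̄)² = 280.5891
r_1 = -7.8764 / 280.5891 = -0.028

-0.028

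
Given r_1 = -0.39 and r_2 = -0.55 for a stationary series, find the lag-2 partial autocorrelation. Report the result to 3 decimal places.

-0.828

φ_{22} = (r_2 − r_1²) / (1 − r_1²)
r_1² = (-0.39)² = 0.1521
Numerator = -0.55 − 0.1521 = -0.7021; denominator = 1 − 0.1521 = 0.8479
φ_{22} = -0.7021 / 0.8479 = -0.828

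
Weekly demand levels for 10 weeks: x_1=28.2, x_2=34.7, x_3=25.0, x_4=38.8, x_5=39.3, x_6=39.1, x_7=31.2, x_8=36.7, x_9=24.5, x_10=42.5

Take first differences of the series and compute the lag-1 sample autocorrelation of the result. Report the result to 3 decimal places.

First differences Δx: 6.5, -9.7, 13.8, 0.5, -0.2, -7.9, 5.5, -12.2, 18.0
Mean of differences = 1.5889
Numerator Σ(Δx_t−Δx̄)(Δx_{t+1}−Δx̄) = -504.9979
Denominator Σ(Δx_t−Δx̄)² = 869.8489
r_1(Δx) = -504.9979 / 869.8489 = -0.581

-0.581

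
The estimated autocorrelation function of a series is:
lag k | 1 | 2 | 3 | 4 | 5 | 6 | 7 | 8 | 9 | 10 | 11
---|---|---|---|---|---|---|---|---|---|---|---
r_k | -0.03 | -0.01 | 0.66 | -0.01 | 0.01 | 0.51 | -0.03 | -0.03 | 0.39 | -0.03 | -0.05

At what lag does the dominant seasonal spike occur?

3

The largest autocorrelation is r_3 = 0.66, with weaker echoes at lags 6 (0.51) and 9 (0.39); the remaining lags stay at or below 0.01.
The dominant spike at lag 3 indicates a seasonal period of 3.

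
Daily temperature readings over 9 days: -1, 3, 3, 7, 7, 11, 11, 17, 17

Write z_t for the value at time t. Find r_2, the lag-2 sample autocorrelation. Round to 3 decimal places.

Mean z̄ = (-1 + 3 + 3 + 7 + 7 + 11 + 11 + 17 + 17)/9 = 8.3333
Σ(z_t−z̄)(z_{t+2}−z̄) = (49.7778) + (7.1111) + (7.1111) + (-3.5556) + (-3.5556) + (23.1111) + (23.1111) = 103.1111
Denominator Σ(z_t−z̄)² = 312.0000
r_2 = 103.1111 / 312.0000 = 0.330

0.330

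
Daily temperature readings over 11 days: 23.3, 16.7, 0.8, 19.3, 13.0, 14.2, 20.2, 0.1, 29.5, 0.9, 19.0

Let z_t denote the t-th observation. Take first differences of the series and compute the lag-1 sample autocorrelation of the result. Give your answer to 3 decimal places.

-0.762

First differences Δz: -6.6, -15.9, 18.5, -6.3, 1.2, 6.0, -20.1, 29.4, -28.6, 18.1
Mean of differences = -0.4300
Numerator Σ(Δz_t−Δz̄)(Δz_{t+1}−Δz̄) = -2383.1389
Denominator Σ(Δz_t−Δz̄)² = 3127.8410
r_1(Δz) = -2383.1389 / 3127.8410 = -0.762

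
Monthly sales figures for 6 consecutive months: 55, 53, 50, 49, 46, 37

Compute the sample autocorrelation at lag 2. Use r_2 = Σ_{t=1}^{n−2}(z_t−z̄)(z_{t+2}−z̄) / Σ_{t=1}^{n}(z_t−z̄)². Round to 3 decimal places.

0.014

Mean z̄ = (55 + 53 + 50 + 49 + 46 + 37)/6 = 48.3333
Deviations from mean: 6.6667, 4.6667, 1.6667, 0.6667, -2.3333, -11.3333
Numerator Σ_{t=1}^{4}(z_t−z̄)(z_{t+2}−z̄) = 2.7778
Denominator Σ(z_t−z̄)² = 203.3333
r_2 = 2.7778 / 203.3333 = 0.014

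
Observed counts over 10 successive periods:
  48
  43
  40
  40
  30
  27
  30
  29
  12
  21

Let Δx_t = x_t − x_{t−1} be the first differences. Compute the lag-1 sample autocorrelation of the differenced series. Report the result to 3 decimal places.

First differences Δx: -5, -3, 0, -10, -3, 3, -1, -17, 9
Mean of differences = -3.0000
Numerator Σ(Δx_t−Δx̄)(Δx_{t+1}−Δx̄) = -205.0000
Denominator Σ(Δx_t−Δx̄)² = 442.0000
r_1(Δx) = -205.0000 / 442.0000 = -0.464

-0.464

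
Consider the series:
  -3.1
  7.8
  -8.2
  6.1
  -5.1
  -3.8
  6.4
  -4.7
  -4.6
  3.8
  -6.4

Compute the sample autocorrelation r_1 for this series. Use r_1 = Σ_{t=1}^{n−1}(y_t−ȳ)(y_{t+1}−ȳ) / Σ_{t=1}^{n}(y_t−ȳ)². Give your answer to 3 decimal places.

-0.666

Mean ȳ = (-3.1 + 7.8 − 8.2 + 6.1 − 5.1 − 3.8 + 6.4 − 4.7 − 4.6 + 3.8 − 6.4)/11 = -1.0727
Numerator Σ_{t=1}^{10}(y_t−ȳ)(y_{t+1}−ȳ) = -228.0880
Denominator Σ(y_t−ȳ)² = 342.3018
r_1 = -228.0880 / 342.3018 = -0.666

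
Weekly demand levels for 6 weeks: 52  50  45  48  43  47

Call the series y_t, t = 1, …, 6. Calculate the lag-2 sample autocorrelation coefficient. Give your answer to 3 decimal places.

0.019

Mean ȳ = (52 + 50 + 45 + 48 + 43 + 47)/6 = 47.5000
Σ(y_t−ȳ)(y_{t+2}−ȳ) = (-11.2500) + (1.2500) + (11.2500) + (-0.2500) = 1.0000
Denominator Σ(y_t−ȳ)² = 53.5000
r_2 = 1.0000 / 53.5000 = 0.019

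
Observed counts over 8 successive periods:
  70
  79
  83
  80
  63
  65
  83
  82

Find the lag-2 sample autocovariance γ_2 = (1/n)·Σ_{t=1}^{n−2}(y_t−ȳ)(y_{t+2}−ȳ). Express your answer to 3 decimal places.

Mean ȳ = (70 + 79 + 83 + 80 + 63 + 65 + 83 + 82)/8 = 75.6250
Σ_{t=1}^{6}(y_t−ȳ)(y_{t+2}−ȳ) = -327.1563
γ_2 = -327.1563 / 8 = -40.895

-40.895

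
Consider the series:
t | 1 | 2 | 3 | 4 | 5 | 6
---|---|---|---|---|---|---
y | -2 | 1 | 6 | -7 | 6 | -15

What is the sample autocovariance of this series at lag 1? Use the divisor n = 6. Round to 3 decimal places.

-27.060

Mean ȳ = (-2 + 1 + 6 − 7 + 6 − 15)/6 = -1.8333
Σ_{t=1}^{5}(y_t−ȳ)(y_{t+1}−ȳ) = -162.3611
γ_1 = -162.3611 / 6 = -27.060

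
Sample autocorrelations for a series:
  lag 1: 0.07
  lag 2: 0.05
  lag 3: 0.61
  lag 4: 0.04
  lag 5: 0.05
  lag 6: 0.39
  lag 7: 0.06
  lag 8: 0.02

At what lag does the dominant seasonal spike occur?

3

The largest autocorrelation is r_3 = 0.61, with a weaker echo at lag 6 (0.39); the remaining lags stay at or below 0.07.
The dominant spike at lag 3 indicates a seasonal period of 3.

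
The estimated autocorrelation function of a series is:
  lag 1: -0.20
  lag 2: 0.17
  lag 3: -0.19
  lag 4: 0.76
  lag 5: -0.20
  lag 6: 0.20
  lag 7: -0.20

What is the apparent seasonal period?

4

The largest autocorrelation is r_4 = 0.76; the remaining lags stay at or below 0.20.
The dominant spike at lag 4 indicates a seasonal period of 4.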